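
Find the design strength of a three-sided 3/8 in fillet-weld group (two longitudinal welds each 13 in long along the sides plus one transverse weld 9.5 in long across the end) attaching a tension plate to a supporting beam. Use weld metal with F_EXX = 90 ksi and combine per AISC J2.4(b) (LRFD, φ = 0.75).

φR_n ≈ 390 kip

t_e = 0.707 × 0.375 = 0.2651 in.
R_nwl = 0.6 × 90 × 0.2651 × 26 = 372.2 kip (longitudinal, 2 welds).
R_nwt = 0.6 × 90 × 0.2651 × 9.5 = 136 kip (transverse, base value).
(i) R_nwl + R_nwt = 508.2 kip; (ii) 0.85 R_nwl + 1.5 R_nwt = 520.4 kip.
R_n = max = 520.4 kip [governs: (ii)]; φR_n = 390.3 kip.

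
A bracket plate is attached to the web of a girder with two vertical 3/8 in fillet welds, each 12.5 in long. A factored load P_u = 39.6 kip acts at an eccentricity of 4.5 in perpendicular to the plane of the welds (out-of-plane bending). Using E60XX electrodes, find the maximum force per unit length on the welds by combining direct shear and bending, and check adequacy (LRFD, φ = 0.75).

E60XX → F_EXX = 60 ksi.
L_w = 2 × 12.5 = 25 in; section modulus (unit throat) S = 2 × L²/6 = 52.08 in².
Direct shear f_v = P/L_w = 39.6/25 = 1.584 kip/in.
Moment M = P × e = 39.6 × 4.5 = 178.2 kip·in; bending f_b = M/S = 3.421 kip/in.
f_max = √(f_v² + f_b²) = √(1.584² + 3.421²) = 3.77 kip/in.
φr_n = 0.75 × 0.6 × 60 × (0.707 × 0.375) = 7.158 kip/in → adequate.

f_max ≈ 3.77 kip/in; adequate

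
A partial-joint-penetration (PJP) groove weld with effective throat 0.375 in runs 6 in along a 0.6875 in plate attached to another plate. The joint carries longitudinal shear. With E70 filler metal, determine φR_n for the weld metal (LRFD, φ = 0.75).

φR_n ≈ 70.9 kip

E70XX → F_EXX = 70 ksi.
Effective throat (given) t_e = 0.375 in.
A_we = 0.375 × 6 = 2.25 in².
F_nw = 0.6 F_EXX = 42 ksi.
φR_n = 0.75 × 42 × 2.25 = 70.88 kip.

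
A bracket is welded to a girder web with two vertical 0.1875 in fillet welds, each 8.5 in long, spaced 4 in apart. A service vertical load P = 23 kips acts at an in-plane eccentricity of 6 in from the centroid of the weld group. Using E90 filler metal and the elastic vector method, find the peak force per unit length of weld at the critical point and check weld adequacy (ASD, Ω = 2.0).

f_max ≈ 4.55 kip/in; NOT adequate

E90XX → F_EXX = 90 ksi.
Total weld length L_w = 17 in. Treat welds as unit-width lines.
Polar moment about centroid: J = 2[d³/12 + d(b/2)²] = 2[8.5³/12 + 8.5×2²] = 170.4 in³.
Direct shear f_v = P/L_w = 23 / 17 = 1.353 kip/in (vertical).
Torsion M = P·e = 23 × 6 = 138 kip·in.
Critical point at (x, y) = (2, 4.25) from centroid. f_tx = M·y/J = 3.443 kip/in; f_ty = M·x/J = 1.62 kip/in.
Resultant f_max = √[f_tx² + (f_v + f_ty)²] = √[3.443² + (1.353 + 1.62)²] = 4.549 kip/in.
Capacity per unit length: r_n/Ω = (1/2.0) × 0.6 × 90 × (0.707 × 0.1875) = 3.579 kip/in.
4.549 > 3.579 → NOT adequate.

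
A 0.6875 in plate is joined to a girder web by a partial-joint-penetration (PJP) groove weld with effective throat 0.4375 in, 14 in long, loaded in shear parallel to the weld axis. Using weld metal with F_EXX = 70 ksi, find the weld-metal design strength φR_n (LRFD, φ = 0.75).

φR_n ≈ 193 kips

Effective throat (given) t_e = 0.4375 in.
A_we = 0.4375 × 14 = 6.125 in².
F_nw = 0.6 F_EXX = 42 ksi.
φR_n = 0.75 × 42 × 6.125 = 192.9 kips.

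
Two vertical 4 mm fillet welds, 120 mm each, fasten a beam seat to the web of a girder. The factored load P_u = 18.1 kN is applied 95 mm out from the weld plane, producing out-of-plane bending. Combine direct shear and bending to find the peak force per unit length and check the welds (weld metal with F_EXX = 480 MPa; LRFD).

f_max ≈ 366 N/mm; adequate

L_w = 2 × 120 = 240 mm; section modulus (unit throat) S = 2 × L²/6 = 4800 mm².
Direct shear f_v = P/L_w = 18.1×10³/240 = 75.42 N/mm.
Moment M = P × e = 18.1×10³ × 95 = 1719500 N·mm; bending f_b = M/S = 358.2 N/mm.
f_max = √(f_v² + f_b²) = √(75.42² + 358.2²) = 366.1 N/mm.
φr_n = 0.75 × 0.6 × 480 × (0.707 × 4) = 610.8 N/mm → adequate.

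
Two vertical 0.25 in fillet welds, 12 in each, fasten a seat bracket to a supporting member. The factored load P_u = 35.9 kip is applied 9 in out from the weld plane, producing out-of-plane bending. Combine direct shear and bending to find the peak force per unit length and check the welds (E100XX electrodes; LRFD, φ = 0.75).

f_max ≈ 6.9 kip/in; adequate

E100XX → F_EXX = 100 ksi.
L_w = 2 × 12 = 24 in; section modulus (unit throat) S = 2 × L²/6 = 48 in².
Direct shear f_v = P/L_w = 35.9/24 = 1.496 kip/in.
Moment M = P × e = 35.9 × 9 = 323.1 kip·in; bending f_b = M/S = 6.731 kip/in.
f_max = √(f_v² + f_b²) = √(1.496² + 6.731²) = 6.895 kip/in.
φr_n = 0.75 × 0.6 × 100 × (0.707 × 0.25) = 7.954 kip/in → adequate.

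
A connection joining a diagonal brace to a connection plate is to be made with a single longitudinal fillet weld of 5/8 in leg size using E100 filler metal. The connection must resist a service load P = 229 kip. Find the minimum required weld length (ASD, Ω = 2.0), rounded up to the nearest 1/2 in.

L = 17.5 in

E100XX → F_EXX = 100 ksi.
Throat t_e = 0.707 × 0.625 = 0.4419 in.
r_n/Ω = (0.6 × 100 × 0.4419) / 2.0 = 13.26 kip/in.
L_req = P / (r_n/Ω) = 229 / 13.26 = 17.27 in total.
Round up → use L = 17.5 in.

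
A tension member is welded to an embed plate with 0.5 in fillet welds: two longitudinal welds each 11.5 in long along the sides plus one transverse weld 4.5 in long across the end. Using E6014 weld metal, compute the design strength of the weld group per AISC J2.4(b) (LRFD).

φR_n ≈ 262 kips

E60XX → F_EXX = 60 ksi.
t_e = 0.707 × 0.5 = 0.3535 in.
R_nwl = 0.6 × 60 × 0.3535 × 23 = 292.7 kips (longitudinal, 2 welds).
R_nwt = 0.6 × 60 × 0.3535 × 4.5 = 57.27 kips (transverse, base value).
(i) R_nwl + R_nwt = 350 kips; (ii) 0.85 R_nwl + 1.5 R_nwt = 334.7 kips.
R_n = max = 350 kips [governs: (i)]; φR_n = 262.5 kips.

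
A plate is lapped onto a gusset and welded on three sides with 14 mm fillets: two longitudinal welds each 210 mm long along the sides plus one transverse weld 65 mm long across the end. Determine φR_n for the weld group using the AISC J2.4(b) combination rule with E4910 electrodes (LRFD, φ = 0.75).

E49XX → F_EXX = 490 MPa.
t_e = 0.707 × 14 = 9.898 mm.
R_nwl = 0.6 × 490 × 9.898 × 420 × 10⁻³ = 1222 kN (longitudinal, 2 welds).
R_nwt = 0.6 × 490 × 9.898 × 65 × 10⁻³ = 189.2 kN (transverse, base value).
(i) R_nwl + R_nwt = 1411 kN; (ii) 0.85 R_nwl + 1.5 R_nwt = 1323 kN.
R_n = max = 1411 kN [governs: (i)]; φR_n = 1059 kN.

φR_n ≈ 1060 kN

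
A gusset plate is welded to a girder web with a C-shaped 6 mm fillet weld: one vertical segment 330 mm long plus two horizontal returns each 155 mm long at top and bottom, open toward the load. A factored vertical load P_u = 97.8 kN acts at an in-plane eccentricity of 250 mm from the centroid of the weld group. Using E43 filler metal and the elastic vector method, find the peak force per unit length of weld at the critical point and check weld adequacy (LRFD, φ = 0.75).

E43XX → F_EXX = 430 MPa.
Total weld length L_w = 640 mm. Treat welds as unit-width lines.
Centroid: x̄ = 2×155×77.5 / 640 = 37.54 mm from the vertical weld.
Polar moment about centroid: J = I_x + I_y = [330³/12 + 2×155×165²] + [330×37.54² + 2(155³/12 + 155×39.96²)] = 13020000 mm³.
Direct shear f_v = P/L_w = 97.8×10³ / 640 = 152.8 N/mm (vertical).
Torsion M = P·e = 97.8×10³ × 250 = 24450000 N·mm.
Critical point at (x, y) = (117.5, 165) from centroid. f_tx = M·y/J = 310 N/mm; f_ty = M·x/J = 220.7 N/mm.
Resultant f_max = √[f_tx² + (f_v + f_ty)²] = √[310² + (152.8 + 220.7)²] = 485.3 N/mm.
Capacity per unit length: φr_n = 0.75 × 0.6 × 430 × (0.707 × 6) = 820.8 N/mm.
485.3 ≤ 820.8 → adequate.

f_max ≈ 485 N/mm; adequate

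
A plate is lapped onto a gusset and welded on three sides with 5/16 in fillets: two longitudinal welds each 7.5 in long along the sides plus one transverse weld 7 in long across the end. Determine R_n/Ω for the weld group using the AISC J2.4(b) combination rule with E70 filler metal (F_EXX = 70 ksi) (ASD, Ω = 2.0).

t_e = 0.707 × 0.3125 = 0.2209 in.
R_nwl = 0.6 × 70 × 0.2209 × 15 = 139.2 kips (longitudinal, 2 welds).
R_nwt = 0.6 × 70 × 0.2209 × 7 = 64.96 kips (transverse, base value).
(i) R_nwl + R_nwt = 204.1 kips; (ii) 0.85 R_nwl + 1.5 R_nwt = 215.7 kips.
R_n = max = 215.7 kips [governs: (ii)]; R_n/Ω = 107.9 kips.

R_n/Ω ≈ 108 kips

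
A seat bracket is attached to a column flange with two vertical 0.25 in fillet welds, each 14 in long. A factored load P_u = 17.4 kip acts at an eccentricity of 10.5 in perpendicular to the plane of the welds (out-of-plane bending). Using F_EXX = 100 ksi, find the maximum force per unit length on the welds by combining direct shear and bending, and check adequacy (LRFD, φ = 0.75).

f_max ≈ 2.86 kip/in; adequate

L_w = 2 × 14 = 28 in; section modulus (unit throat) S = 2 × L²/6 = 65.33 in².
Direct shear f_v = P/L_w = 17.4/28 = 0.6214 kip/in.
Moment M = P × e = 17.4 × 10.5 = 182.7 kip·in; bending f_b = M/S = 2.796 kip/in.
f_max = √(f_v² + f_b²) = √(0.6214² + 2.796²) = 2.865 kip/in.
φr_n = 0.75 × 0.6 × 100 × (0.707 × 0.25) = 7.954 kip/in → adequate.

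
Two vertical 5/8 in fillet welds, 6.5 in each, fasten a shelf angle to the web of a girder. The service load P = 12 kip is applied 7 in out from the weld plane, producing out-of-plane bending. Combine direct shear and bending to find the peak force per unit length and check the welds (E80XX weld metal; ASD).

f_max ≈ 6.04 kip/in; adequate

E80XX → F_EXX = 80 ksi.
L_w = 2 × 6.5 = 13 in; section modulus (unit throat) S = 2 × L²/6 = 14.08 in².
Direct shear f_v = P/L_w = 12/13 = 0.9231 kip/in.
Moment M = P × e = 12 × 7 = 84 kip·in; bending f_b = M/S = 5.964 kip/in.
f_max = √(f_v² + f_b²) = √(0.9231² + 5.964²) = 6.036 kip/in.
r_n/Ω = (1/2.0) × 0.6 × 80 × (0.707 × 0.625) = 10.6 kip/in → adequate.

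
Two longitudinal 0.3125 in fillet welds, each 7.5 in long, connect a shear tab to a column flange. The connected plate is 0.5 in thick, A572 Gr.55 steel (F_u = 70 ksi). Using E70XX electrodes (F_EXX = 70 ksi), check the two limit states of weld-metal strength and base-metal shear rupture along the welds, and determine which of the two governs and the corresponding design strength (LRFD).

t_e = 0.707 × 0.3125 = 0.2209 in; L = 15 in.
Weld metal: φR_n = 0.75 × 0.6 × 70 × 0.2209 × 15 = 104.4 kip.
Base metal (shear rupture): φR_n = 0.75 × 0.6 × 70 × 0.5 × 15 = 236.2 kip.
Governing: weld metal.

φR_n ≈ 104 kip (weld metal governs)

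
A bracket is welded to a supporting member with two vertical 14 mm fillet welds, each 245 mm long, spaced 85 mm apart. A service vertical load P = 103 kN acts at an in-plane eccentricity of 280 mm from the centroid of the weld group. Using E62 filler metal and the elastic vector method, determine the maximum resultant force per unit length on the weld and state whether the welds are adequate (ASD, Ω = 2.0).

E62XX → F_EXX = 620 MPa.
Total weld length L_w = 490 mm. Treat welds as unit-width lines.
Polar moment about centroid: J = 2[d³/12 + d(b/2)²] = 2[245³/12 + 245×42.5²] = 3336000 mm³.
Direct shear f_v = P/L_w = 103×10³ / 490 = 210.2 N/mm (vertical).
Torsion M = P·e = 103×10³ × 280 = 28840000 N·mm.
Critical point at (x, y) = (42.5, 122.5) from centroid. f_tx = M·y/J = 1059 N/mm; f_ty = M·x/J = 367.4 N/mm.
Resultant f_max = √[f_tx² + (f_v + f_ty)²] = √[1059² + (210.2 + 367.4)²] = 1206 N/mm.
Capacity per unit length: r_n/Ω = (1/2.0) × 0.6 × 620 × (0.707 × 14) = 1841 N/mm.
1206 ≤ 1841 → adequate.

f_max ≈ 1210 N/mm; adequate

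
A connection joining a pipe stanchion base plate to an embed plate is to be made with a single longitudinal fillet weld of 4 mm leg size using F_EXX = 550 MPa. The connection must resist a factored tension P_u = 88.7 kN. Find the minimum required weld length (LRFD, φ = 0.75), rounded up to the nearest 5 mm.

Throat t_e = 0.707 × 4 = 2.828 mm.
φr_n = 0.75 × 0.6 × 550 × 2.828 × 10⁻³ = 0.6999 kN/mm.
L_req = P_u / φr_n = 88.7 / 0.6999 = 126.7 mm total.
Round up → use L = 130 mm.

L = 130 mm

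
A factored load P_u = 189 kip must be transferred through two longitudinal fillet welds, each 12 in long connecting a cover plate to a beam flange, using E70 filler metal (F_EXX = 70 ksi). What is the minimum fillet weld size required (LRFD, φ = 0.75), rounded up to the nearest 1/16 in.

Total weld length L = 24 in.
Required throat t_e = P_u / (φ × 0.6 F_EXX × L) = 189 / (0.75 × 0.6 × 70 × 24) = 0.25 in.
Required leg w = t_e / 0.707 = 0.3536 in → use 3/8 in.

w = 3/8 in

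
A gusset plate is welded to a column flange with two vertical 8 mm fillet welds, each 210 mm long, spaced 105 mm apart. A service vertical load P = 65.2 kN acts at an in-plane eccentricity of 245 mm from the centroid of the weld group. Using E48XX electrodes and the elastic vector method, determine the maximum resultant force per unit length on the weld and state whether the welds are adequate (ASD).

f_max ≈ 776 N/mm; adequate

E48XX → F_EXX = 480 MPa.
Total weld length L_w = 420 mm. Treat welds as unit-width lines.
Polar moment about centroid: J = 2[d³/12 + d(b/2)²] = 2[210³/12 + 210×52.5²] = 2701000 mm³.
Direct shear f_v = P/L_w = 65.2×10³ / 420 = 155.2 N/mm (vertical).
Torsion M = P·e = 65.2×10³ × 245 = 15974000 N·mm.
Critical point at (x, y) = (52.5, 105) from centroid. f_tx = M·y/J = 621 N/mm; f_ty = M·x/J = 310.5 N/mm.
Resultant f_max = √[f_tx² + (f_v + f_ty)²] = √[621² + (155.2 + 310.5)²] = 776.2 N/mm.
Capacity per unit length: r_n/Ω = (1/2.0) × 0.6 × 480 × (0.707 × 8) = 814.5 N/mm.
776.2 ≤ 814.5 → adequate.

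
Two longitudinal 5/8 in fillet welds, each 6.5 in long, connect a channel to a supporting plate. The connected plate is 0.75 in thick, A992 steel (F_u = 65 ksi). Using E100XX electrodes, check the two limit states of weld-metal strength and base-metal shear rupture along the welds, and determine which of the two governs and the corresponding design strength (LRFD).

E100XX → F_EXX = 100 ksi.
t_e = 0.707 × 0.625 = 0.4419 in; L = 13 in.
Weld metal: φR_n = 0.75 × 0.6 × 100 × 0.4419 × 13 = 258.5 kip.
Base metal (shear rupture): φR_n = 0.75 × 0.6 × 65 × 0.75 × 13 = 285.2 kip.
Governing: weld metal.

φR_n ≈ 258 kip (weld metal governs)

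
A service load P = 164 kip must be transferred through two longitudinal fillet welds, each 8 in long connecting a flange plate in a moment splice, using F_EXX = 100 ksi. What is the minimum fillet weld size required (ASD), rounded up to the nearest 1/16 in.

w = 1/2 in

Total weld length L = 16 in.
Required throat t_e = P × Ω / (0.6 F_EXX × L) = 164 × 2.0 / (0.6 × 100 × 16) = 0.3417 in.
Required leg w = t_e / 0.707 = 0.4833 in → use 1/2 in.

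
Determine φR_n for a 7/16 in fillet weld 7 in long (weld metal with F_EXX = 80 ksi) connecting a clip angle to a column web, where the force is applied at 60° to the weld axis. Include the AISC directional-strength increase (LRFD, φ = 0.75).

φR_n ≈ 109 kips

t_e = 0.707 × 0.4375 = 0.3093 in; A_we = 0.3093 × 7 = 2.165 in².
Directional factor: 1.0 + 0.5 sin^1.5(60°) = 1.403.
F_nw = 0.6 × 80 × 1.403 = 67.34 ksi.
φR_n = 0.75 × 67.34 × 2.165 = 109.4 kips.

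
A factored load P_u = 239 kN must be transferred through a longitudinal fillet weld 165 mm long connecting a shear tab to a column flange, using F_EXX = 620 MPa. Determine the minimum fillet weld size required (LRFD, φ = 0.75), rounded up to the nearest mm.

w = 8 mm

Total weld length L = 165 mm.
Required throat t_e = P_u / (φ × 0.6 F_EXX × L) = 239 / (0.75 × 0.6 × 620 × 165 × 10⁻³) = 5.192 mm.
Required leg w = t_e / 0.707 = 7.343 mm → use 8 mm.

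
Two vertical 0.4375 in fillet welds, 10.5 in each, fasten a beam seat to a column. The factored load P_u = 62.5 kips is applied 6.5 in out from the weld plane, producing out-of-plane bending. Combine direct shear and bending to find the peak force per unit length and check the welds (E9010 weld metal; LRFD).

E90XX → F_EXX = 90 ksi.
L_w = 2 × 10.5 = 21 in; section modulus (unit throat) S = 2 × L²/6 = 36.75 in².
Direct shear f_v = P/L_w = 62.5/21 = 2.976 kip/in.
Moment M = P × e = 62.5 × 6.5 = 406.25 kip·in; bending f_b = M/S = 11.05 kip/in.
f_max = √(f_v² + f_b²) = √(2.976² + 11.05²) = 11.45 kip/in.
φr_n = 0.75 × 0.6 × 90 × (0.707 × 0.4375) = 12.53 kip/in → adequate.

f_max ≈ 11.4 kip/in; adequate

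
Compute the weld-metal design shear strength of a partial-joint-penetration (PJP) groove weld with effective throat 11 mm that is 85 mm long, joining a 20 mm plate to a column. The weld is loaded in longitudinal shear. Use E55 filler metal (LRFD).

E55XX → F_EXX = 550 MPa.
Effective throat (given) t_e = 11 mm.
A_we = 11 × 85 = 935 mm².
F_nw = 0.6 F_EXX = 330 MPa.
φR_n = 0.75 × 330 × 935 × 10⁻³ = 231.4 kN.

φR_n ≈ 231 kN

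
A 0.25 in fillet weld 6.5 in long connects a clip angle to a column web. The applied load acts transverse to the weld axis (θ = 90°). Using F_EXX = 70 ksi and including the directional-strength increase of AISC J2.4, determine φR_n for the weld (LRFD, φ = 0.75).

t_e = 0.707 × 0.25 = 0.1767 in; A_we = 0.1767 × 6.5 = 1.149 in².
Directional factor: 1.0 + 0.5 sin^1.5(90°) = 1.5.
F_nw = 0.6 × 70 × 1.5 = 63 ksi.
φR_n = 0.75 × 63 × 1.149 = 54.28 kips.

φR_n ≈ 54.3 kips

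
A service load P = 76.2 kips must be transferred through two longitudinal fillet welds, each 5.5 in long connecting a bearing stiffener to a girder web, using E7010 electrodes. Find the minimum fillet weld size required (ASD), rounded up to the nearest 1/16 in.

E70XX → F_EXX = 70 ksi.
Total weld length L = 11 in.
Required throat t_e = P × Ω / (0.6 F_EXX × L) = 76.2 × 2.0 / (0.6 × 70 × 11) = 0.3299 in.
Required leg w = t_e / 0.707 = 0.4666 in → use 1/2 in.

w = 1/2 in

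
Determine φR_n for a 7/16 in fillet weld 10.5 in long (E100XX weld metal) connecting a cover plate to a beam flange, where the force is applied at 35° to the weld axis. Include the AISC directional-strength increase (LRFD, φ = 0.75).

E100XX → F_EXX = 100 ksi.
t_e = 0.707 × 0.4375 = 0.3093 in; A_we = 0.3093 × 10.5 = 3.248 in².
Directional factor: 1.0 + 0.5 sin^1.5(35°) = 1.217.
F_nw = 0.6 × 100 × 1.217 = 73.03 ksi.
φR_n = 0.75 × 73.03 × 3.248 = 177.9 kip.

φR_n ≈ 178 kip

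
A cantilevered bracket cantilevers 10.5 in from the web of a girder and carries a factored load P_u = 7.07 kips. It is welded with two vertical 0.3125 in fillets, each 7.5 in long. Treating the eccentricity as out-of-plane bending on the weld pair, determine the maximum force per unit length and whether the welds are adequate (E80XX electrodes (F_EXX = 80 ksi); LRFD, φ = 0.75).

L_w = 2 × 7.5 = 15 in; section modulus (unit throat) S = 2 × L²/6 = 18.75 in².
Direct shear f_v = P/L_w = 7.07/15 = 0.4713 kip/in.
Moment M = P × e = 7.07 × 10.5 = 74.235 kip·in; bending f_b = M/S = 3.959 kip/in.
f_max = √(f_v² + f_b²) = √(0.4713² + 3.959²) = 3.987 kip/in.
φr_n = 0.75 × 0.6 × 80 × (0.707 × 0.3125) = 7.954 kip/in → adequate.

f_max ≈ 3.99 kip/in; adequate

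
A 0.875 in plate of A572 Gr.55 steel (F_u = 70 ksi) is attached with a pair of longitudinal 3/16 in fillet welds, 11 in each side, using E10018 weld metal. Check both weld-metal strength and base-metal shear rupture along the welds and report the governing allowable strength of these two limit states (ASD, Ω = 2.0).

E100XX → F_EXX = 100 ksi.
t_e = 0.707 × 0.1875 = 0.1326 in; L = 22 in.
Weld metal: R_n/Ω = (1/2.0) × 0.6 × 100 × 0.1326 × 22 = 87.49 kip.
Base metal (shear rupture): R_n/Ω = (1/2.0) × 0.6 × 70 × 0.875 × 22 = 404.2 kip.
Governing: weld metal.

R_n/Ω ≈ 87.5 kip (weld metal governs)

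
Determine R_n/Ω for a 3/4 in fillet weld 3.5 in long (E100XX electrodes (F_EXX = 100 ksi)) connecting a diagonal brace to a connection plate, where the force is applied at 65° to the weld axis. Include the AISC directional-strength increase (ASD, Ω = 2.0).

R_n/Ω ≈ 79.7 kips

t_e = 0.707 × 0.75 = 0.5302 in; A_we = 0.5302 × 3.5 = 1.856 in².
Directional factor: 1.0 + 0.5 sin^1.5(65°) = 1.431.
F_nw = 0.6 × 100 × 1.431 = 85.88 ksi.
R_n/Ω = (85.88 × 1.856) / 2.0 = 79.7 kips.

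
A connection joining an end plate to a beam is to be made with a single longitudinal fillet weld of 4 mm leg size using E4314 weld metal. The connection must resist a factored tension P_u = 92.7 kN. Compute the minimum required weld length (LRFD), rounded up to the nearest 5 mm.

E43XX → F_EXX = 430 MPa.
Throat t_e = 0.707 × 4 = 2.828 mm.
φr_n = 0.75 × 0.6 × 430 × 2.828 × 10⁻³ = 0.5472 kN/mm.
L_req = P_u / φr_n = 92.7 / 0.5472 = 169.4 mm total.
Round up → use L = 170 mm.

L = 170 mm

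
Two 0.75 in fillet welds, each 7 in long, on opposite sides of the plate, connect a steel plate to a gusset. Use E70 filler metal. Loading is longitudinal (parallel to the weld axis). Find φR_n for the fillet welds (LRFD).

E70XX → F_EXX = 70 ksi.
Effective throat t_e = 0.707 × 0.75 = 0.5302 in.
Total length L = 14 in; A_we = 0.5302 × 14 = 7.423 in².
F_nw = 0.6 F_EXX = 0.6 × 70 = 42 ksi.
φR_n = 0.75 × 42 × 7.423 = 233.8 kip.

φR_n ≈ 234 kip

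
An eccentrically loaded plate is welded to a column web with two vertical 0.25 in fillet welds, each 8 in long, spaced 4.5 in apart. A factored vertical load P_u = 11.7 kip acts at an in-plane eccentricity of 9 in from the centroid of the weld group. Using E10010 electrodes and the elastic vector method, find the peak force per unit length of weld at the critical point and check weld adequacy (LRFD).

f_max ≈ 3.33 kip/in; adequate

E100XX → F_EXX = 100 ksi.
Total weld length L_w = 16 in. Treat welds as unit-width lines.
Polar moment about centroid: J = 2[d³/12 + d(b/2)²] = 2[8³/12 + 8×2.25²] = 166.3 in³.
Direct shear f_v = P/L_w = 11.7 / 16 = 0.7312 kip/in (vertical).
Torsion M = P·e = 11.7 × 9 = 105.3 kip·in.
Critical point at (x, y) = (2.25, 4) from centroid. f_tx = M·y/J = 2.532 kip/in; f_ty = M·x/J = 1.424 kip/in.
Resultant f_max = √[f_tx² + (f_v + f_ty)²] = √[2.532² + (0.7312 + 1.424)²] = 3.326 kip/in.
Capacity per unit length: φr_n = 0.75 × 0.6 × 100 × (0.707 × 0.25) = 7.954 kip/in.
3.326 ≤ 7.954 → adequate.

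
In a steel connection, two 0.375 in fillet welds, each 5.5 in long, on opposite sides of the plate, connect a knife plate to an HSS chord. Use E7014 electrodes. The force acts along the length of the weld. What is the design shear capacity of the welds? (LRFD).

E70XX → F_EXX = 70 ksi.
Effective throat t_e = 0.707 × 0.375 = 0.2651 in.
Total length L = 11 in; A_we = 0.2651 × 11 = 2.916 in².
F_nw = 0.6 F_EXX = 0.6 × 70 = 42 ksi.
φR_n = 0.75 × 42 × 2.916 = 91.87 kips.

φR_n ≈ 91.9 kips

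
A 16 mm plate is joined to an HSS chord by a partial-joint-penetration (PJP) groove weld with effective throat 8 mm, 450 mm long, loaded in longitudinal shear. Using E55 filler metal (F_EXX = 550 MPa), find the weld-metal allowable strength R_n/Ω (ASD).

R_n/Ω ≈ 594 kN

Effective throat (given) t_e = 8 mm.
A_we = 8 × 450 = 3600 mm².
F_nw = 0.6 F_EXX = 330 MPa.
R_n/Ω = (330 × 3600) / 2.0 × 10⁻³ = 594 kN.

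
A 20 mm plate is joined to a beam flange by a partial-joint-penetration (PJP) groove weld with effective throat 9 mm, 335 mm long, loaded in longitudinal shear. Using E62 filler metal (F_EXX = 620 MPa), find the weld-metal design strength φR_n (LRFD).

φR_n ≈ 841 kN

Effective throat (given) t_e = 9 mm.
A_we = 9 × 335 = 3015 mm².
F_nw = 0.6 F_EXX = 372 MPa.
φR_n = 0.75 × 372 × 3015 × 10⁻³ = 841.2 kN.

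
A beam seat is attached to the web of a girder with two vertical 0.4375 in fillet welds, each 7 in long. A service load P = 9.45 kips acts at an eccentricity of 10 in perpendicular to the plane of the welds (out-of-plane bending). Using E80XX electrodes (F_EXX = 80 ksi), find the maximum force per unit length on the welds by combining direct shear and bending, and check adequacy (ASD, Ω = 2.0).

L_w = 2 × 7 = 14 in; section modulus (unit throat) S = 2 × L²/6 = 16.33 in².
Direct shear f_v = P/L_w = 9.45/14 = 0.675 kip/in.
Moment M = P × e = 9.45 × 10 = 94.5 kip·in; bending f_b = M/S = 5.786 kip/in.
f_max = √(f_v² + f_b²) = √(0.675² + 5.786²) = 5.825 kip/in.
r_n/Ω = (1/2.0) × 0.6 × 80 × (0.707 × 0.4375) = 7.423 kip/in → adequate.

f_max ≈ 5.82 kip/in; adequate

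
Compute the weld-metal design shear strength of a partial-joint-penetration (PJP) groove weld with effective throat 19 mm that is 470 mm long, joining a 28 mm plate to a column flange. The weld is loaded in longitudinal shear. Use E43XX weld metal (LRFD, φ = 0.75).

E43XX → F_EXX = 430 MPa.
Effective throat (given) t_e = 19 mm.
A_we = 19 × 470 = 8930 mm².
F_nw = 0.6 F_EXX = 258 MPa.
φR_n = 0.75 × 258 × 8930 × 10⁻³ = 1728 kN.

φR_n ≈ 1730 kN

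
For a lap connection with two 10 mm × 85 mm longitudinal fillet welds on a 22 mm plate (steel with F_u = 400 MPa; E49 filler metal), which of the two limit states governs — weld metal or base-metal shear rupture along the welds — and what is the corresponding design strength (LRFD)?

E49XX → F_EXX = 490 MPa.
t_e = 0.707 × 10 = 7.07 mm; L = 170 mm.
Weld metal: φR_n = 0.75 × 0.6 × 490 × 7.07 × 170 × 10⁻³ = 265 kN.
Base metal (shear rupture): φR_n = 0.75 × 0.6 × 400 × 22 × 170 × 10⁻³ = 673.2 kN.
Governing: weld metal.

φR_n ≈ 265 kN (weld metal governs)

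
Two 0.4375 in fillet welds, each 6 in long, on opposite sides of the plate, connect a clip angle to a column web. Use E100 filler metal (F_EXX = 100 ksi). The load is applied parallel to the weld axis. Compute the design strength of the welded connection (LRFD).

Effective throat t_e = 0.707 × 0.4375 = 0.3093 in.
Total length L = 12 in; A_we = 0.3093 × 12 = 3.712 in².
F_nw = 0.6 F_EXX = 0.6 × 100 = 60 ksi.
φR_n = 0.75 × 60 × 3.712 = 167 kip.

φR_n ≈ 167 kip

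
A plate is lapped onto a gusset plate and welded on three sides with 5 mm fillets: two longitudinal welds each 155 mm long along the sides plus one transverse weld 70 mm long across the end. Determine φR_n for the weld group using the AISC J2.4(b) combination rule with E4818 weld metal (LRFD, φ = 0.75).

φR_n ≈ 290 kN

E48XX → F_EXX = 480 MPa.
t_e = 0.707 × 5 = 3.535 mm.
R_nwl = 0.6 × 480 × 3.535 × 310 × 10⁻³ = 315.6 kN (longitudinal, 2 welds).
R_nwt = 0.6 × 480 × 3.535 × 70 × 10⁻³ = 71.27 kN (transverse, base value).
(i) R_nwl + R_nwt = 386.9 kN; (ii) 0.85 R_nwl + 1.5 R_nwt = 375.2 kN.
R_n = max = 386.9 kN [governs: (i)]; φR_n = 290.2 kN.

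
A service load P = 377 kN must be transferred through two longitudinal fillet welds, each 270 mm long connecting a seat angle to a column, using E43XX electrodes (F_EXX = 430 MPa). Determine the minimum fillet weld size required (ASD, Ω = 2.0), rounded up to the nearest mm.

w = 8 mm

Total weld length L = 540 mm.
Required throat t_e = P × Ω / (0.6 F_EXX × L) = 377 × 2.0 / (0.6 × 430 × 540 × 10⁻³) = 5.412 mm.
Required leg w = t_e / 0.707 = 7.655 mm → use 8 mm.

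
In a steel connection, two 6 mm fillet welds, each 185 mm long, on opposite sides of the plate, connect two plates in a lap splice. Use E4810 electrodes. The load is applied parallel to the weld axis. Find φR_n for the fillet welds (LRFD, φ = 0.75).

E48XX → F_EXX = 480 MPa.
Effective throat t_e = 0.707 × 6 = 4.242 mm.
Total length L = 370 mm; A_we = 4.242 × 370 = 1570 mm².
F_nw = 0.6 F_EXX = 0.6 × 480 = 288 MPa.
φR_n = 0.75 × 288 × 1570 × 10⁻³ = 339 kN.

φR_n ≈ 339 kN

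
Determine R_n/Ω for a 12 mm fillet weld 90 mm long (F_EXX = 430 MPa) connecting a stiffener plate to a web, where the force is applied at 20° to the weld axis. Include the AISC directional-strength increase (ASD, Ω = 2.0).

t_e = 0.707 × 12 = 8.484 mm; A_we = 8.484 × 90 = 763.6 mm².
Directional factor: 1.0 + 0.5 sin^1.5(20°) = 1.1.
F_nw = 0.6 × 430 × 1.1 = 283.8 MPa.
R_n/Ω = (283.8 × 763.6) / 2.0 × 10⁻³ = 108.4 kN.

R_n/Ω ≈ 108 kN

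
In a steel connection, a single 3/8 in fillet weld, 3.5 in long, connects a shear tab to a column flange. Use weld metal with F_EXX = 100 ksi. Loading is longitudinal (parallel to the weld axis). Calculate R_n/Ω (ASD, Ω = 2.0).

Effective throat t_e = 0.707 × 0.375 = 0.2651 in.
Total length L = 3.5 in; A_we = 0.2651 × 3.5 = 0.9279 in².
F_nw = 0.6 F_EXX = 0.6 × 100 = 60 ksi.
R_n = 60 × 0.9279 = 55.68 kip; R_n/Ω = 55.68/2.0 = 27.84 kip.

R_n/Ω ≈ 27.8 kip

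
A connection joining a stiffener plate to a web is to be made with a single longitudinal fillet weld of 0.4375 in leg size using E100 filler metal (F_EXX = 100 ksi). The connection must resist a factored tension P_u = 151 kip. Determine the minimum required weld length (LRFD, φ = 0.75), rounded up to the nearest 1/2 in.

Throat t_e = 0.707 × 0.4375 = 0.3093 in.
φr_n = 0.75 × 0.6 × 100 × 0.3093 = 13.92 kip/in.
L_req = P_u / φr_n = 151 / 13.92 = 10.85 in total.
Round up → use L = 11 in.

L = 11 in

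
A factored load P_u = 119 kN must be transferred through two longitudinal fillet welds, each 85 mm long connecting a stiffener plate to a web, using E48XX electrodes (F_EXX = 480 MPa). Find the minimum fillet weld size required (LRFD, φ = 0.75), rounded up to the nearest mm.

w = 5 mm

Total weld length L = 170 mm.
Required throat t_e = P_u / (φ × 0.6 F_EXX × L) = 119 / (0.75 × 0.6 × 480 × 170 × 10⁻³) = 3.241 mm.
Required leg w = t_e / 0.707 = 4.584 mm → use 5 mm.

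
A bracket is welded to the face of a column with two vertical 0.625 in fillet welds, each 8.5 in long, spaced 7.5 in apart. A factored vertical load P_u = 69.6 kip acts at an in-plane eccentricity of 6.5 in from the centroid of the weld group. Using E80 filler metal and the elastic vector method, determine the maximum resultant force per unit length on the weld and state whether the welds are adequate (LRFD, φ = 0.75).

E80XX → F_EXX = 80 ksi.
Total weld length L_w = 17 in. Treat welds as unit-width lines.
Polar moment about centroid: J = 2[d³/12 + d(b/2)²] = 2[8.5³/12 + 8.5×3.75²] = 341.4 in³.
Direct shear f_v = P/L_w = 69.6 / 17 = 4.094 kip/in (vertical).
Torsion M = P·e = 69.6 × 6.5 = 452.4 kip·in.
Critical point at (x, y) = (3.75, 4.25) from centroid. f_tx = M·y/J = 5.632 kip/in; f_ty = M·x/J = 4.969 kip/in.
Resultant f_max = √[f_tx² + (f_v + f_ty)²] = √[5.632² + (4.094 + 4.969)²] = 10.67 kip/in.
Capacity per unit length: φr_n = 0.75 × 0.6 × 80 × (0.707 × 0.625) = 15.91 kip/in.
10.67 ≤ 15.91 → adequate.

f_max ≈ 10.7 kip/in; adequate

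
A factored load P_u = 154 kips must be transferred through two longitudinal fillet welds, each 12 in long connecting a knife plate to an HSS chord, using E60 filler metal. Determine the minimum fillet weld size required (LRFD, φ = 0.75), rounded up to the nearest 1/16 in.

E60XX → F_EXX = 60 ksi.
Total weld length L = 24 in.
Required throat t_e = P_u / (φ × 0.6 F_EXX × L) = 154 / (0.75 × 0.6 × 60 × 24) = 0.2377 in.
Required leg w = t_e / 0.707 = 0.3361 in → use 3/8 in.

w = 3/8 in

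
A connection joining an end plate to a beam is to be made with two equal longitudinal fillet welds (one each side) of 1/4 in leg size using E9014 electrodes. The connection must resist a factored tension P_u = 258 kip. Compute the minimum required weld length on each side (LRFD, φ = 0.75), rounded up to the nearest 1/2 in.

E90XX → F_EXX = 90 ksi.
Throat t_e = 0.707 × 0.25 = 0.1767 in.
φr_n = 0.75 × 0.6 × 90 × 0.1767 = 7.158 kip/in.
L_req = P_u / φr_n = 258 / 7.158 = 36.04 in total.
Per side: 36.04 / 2 = 18.02 in.
Round up → use L = 18.5 in on each side.

L = 18.5 in on each side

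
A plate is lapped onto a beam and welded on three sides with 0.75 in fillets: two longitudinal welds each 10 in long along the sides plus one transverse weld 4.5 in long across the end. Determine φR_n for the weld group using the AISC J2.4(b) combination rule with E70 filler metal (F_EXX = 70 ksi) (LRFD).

φR_n ≈ 409 kips

t_e = 0.707 × 0.75 = 0.5302 in.
R_nwl = 0.6 × 70 × 0.5302 × 20 = 445.4 kips (longitudinal, 2 welds).
R_nwt = 0.6 × 70 × 0.5302 × 4.5 = 100.2 kips (transverse, base value).
(i) R_nwl + R_nwt = 545.6 kips; (ii) 0.85 R_nwl + 1.5 R_nwt = 528.9 kips.
R_n = max = 545.6 kips [governs: (i)]; φR_n = 409.2 kips.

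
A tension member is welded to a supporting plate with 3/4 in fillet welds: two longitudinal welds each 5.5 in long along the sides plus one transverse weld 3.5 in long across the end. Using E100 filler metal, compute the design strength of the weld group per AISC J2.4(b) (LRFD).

E100XX → F_EXX = 100 ksi.
t_e = 0.707 × 0.75 = 0.5302 in.
R_nwl = 0.6 × 100 × 0.5302 × 11 = 350 kips (longitudinal, 2 welds).
R_nwt = 0.6 × 100 × 0.5302 × 3.5 = 111.4 kips (transverse, base value).
(i) R_nwl + R_nwt = 461.3 kips; (ii) 0.85 R_nwl + 1.5 R_nwt = 464.5 kips.
R_n = max = 464.5 kips [governs: (ii)]; φR_n = 348.4 kips.

φR_n ≈ 348 kips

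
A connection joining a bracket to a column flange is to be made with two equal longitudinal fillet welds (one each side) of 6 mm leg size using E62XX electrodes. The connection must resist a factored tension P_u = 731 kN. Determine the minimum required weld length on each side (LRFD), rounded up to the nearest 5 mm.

E62XX → F_EXX = 620 MPa.
Throat t_e = 0.707 × 6 = 4.242 mm.
φr_n = 0.75 × 0.6 × 620 × 4.242 × 10⁻³ = 1.184 kN/mm.
L_req = P_u / φr_n = 731 / 1.184 = 617.7 mm total.
Per side: 617.7 / 2 = 308.8 mm.
Round up → use L = 310 mm on each side.

L = 310 mm on each side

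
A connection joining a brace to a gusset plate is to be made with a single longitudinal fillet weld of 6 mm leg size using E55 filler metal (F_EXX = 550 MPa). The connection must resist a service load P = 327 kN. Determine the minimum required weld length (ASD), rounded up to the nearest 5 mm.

L = 470 mm

Throat t_e = 0.707 × 6 = 4.242 mm.
r_n/Ω = (0.6 × 550 × 4.242) / 2.0 = 699.9 N/mm = 0.6999 kN/mm.
L_req = P / (r_n/Ω) = 327 / 0.6999 = 467.2 mm total.
Round up → use L = 470 mm.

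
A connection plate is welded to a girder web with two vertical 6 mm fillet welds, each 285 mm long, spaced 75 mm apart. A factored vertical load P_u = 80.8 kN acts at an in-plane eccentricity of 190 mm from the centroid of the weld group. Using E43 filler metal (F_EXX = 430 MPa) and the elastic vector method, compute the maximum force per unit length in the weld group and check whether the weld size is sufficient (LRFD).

f_max ≈ 539 N/mm; adequate

Total weld length L_w = 570 mm. Treat welds as unit-width lines.
Polar moment about centroid: J = 2[d³/12 + d(b/2)²] = 2[285³/12 + 285×37.5²] = 4660000 mm³.
Direct shear f_v = P/L_w = 80.8×10³ / 570 = 141.8 N/mm (vertical).
Torsion M = P·e = 80.8×10³ × 190 = 15352000 N·mm.
Critical point at (x, y) = (37.5, 142.5) from centroid. f_tx = M·y/J = 469.5 N/mm; f_ty = M·x/J = 123.5 N/mm.
Resultant f_max = √[f_tx² + (f_v + f_ty)²] = √[469.5² + (141.8 + 123.5)²] = 539.3 N/mm.
Capacity per unit length: φr_n = 0.75 × 0.6 × 430 × (0.707 × 6) = 820.8 N/mm.
539.3 ≤ 820.8 → adequate.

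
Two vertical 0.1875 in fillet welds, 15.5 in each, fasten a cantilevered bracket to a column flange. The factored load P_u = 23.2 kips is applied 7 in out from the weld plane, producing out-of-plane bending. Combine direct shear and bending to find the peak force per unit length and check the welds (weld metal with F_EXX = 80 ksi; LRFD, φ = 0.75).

L_w = 2 × 15.5 = 31 in; section modulus (unit throat) S = 2 × L²/6 = 80.08 in².
Direct shear f_v = P/L_w = 23.2/31 = 0.7484 kip/in.
Moment M = P × e = 23.2 × 7 = 162.4 kip·in; bending f_b = M/S = 2.028 kip/in.
f_max = √(f_v² + f_b²) = √(0.7484² + 2.028²) = 2.162 kip/in.
φr_n = 0.75 × 0.6 × 80 × (0.707 × 0.1875) = 4.772 kip/in → adequate.

f_max ≈ 2.16 kip/in; adequate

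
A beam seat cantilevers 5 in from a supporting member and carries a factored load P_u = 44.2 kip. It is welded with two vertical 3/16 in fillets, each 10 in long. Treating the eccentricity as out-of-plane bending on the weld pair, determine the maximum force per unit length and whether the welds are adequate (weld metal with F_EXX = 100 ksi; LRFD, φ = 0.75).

f_max ≈ 6.99 kip/in; NOT adequate

L_w = 2 × 10 = 20 in; section modulus (unit throat) S = 2 × L²/6 = 33.33 in².
Direct shear f_v = P/L_w = 44.2/20 = 2.21 kip/in.
Moment M = P × e = 44.2 × 5 = 221 kip·in; bending f_b = M/S = 6.63 kip/in.
f_max = √(f_v² + f_b²) = √(2.21² + 6.63²) = 6.989 kip/in.
φr_n = 0.75 × 0.6 × 100 × (0.707 × 0.1875) = 5.965 kip/in → NOT adequate.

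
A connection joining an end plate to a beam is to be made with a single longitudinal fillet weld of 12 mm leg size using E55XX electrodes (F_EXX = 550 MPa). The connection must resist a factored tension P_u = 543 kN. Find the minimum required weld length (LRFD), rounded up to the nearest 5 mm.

L = 260 mm

Throat t_e = 0.707 × 12 = 8.484 mm.
φr_n = 0.75 × 0.6 × 550 × 8.484 × 10⁻³ = 2.1 kN/mm.
L_req = P_u / φr_n = 543 / 2.1 = 258.6 mm total.
Round up → use L = 260 mm.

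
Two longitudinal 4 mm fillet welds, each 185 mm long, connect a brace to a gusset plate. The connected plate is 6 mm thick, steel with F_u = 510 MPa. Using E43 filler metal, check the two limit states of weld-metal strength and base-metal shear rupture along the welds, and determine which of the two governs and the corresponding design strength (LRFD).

φR_n ≈ 202 kN (weld metal governs)

E43XX → F_EXX = 430 MPa.
t_e = 0.707 × 4 = 2.828 mm; L = 370 mm.
Weld metal: φR_n = 0.75 × 0.6 × 430 × 2.828 × 370 × 10⁻³ = 202.5 kN.
Base metal (shear rupture): φR_n = 0.75 × 0.6 × 510 × 6 × 370 × 10⁻³ = 509.5 kN.
Governing: weld metal.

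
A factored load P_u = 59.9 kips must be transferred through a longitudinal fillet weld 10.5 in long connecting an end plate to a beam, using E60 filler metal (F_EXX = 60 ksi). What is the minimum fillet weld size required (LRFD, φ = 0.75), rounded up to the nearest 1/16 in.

w = 5/16 in

Total weld length L = 10.5 in.
Required throat t_e = P_u / (φ × 0.6 F_EXX × L) = 59.9 / (0.75 × 0.6 × 60 × 10.5) = 0.2113 in.
Required leg w = t_e / 0.707 = 0.2989 in → use 5/16 in.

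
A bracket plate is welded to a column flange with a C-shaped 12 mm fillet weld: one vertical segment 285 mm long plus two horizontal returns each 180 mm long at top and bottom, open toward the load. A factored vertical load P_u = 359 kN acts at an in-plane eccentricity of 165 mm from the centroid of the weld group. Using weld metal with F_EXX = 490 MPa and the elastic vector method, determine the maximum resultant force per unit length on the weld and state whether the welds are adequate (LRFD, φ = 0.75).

f_max ≈ 1430 N/mm; adequate

Total weld length L_w = 645 mm. Treat welds as unit-width lines.
Centroid: x̄ = 2×180×90 / 645 = 50.23 mm from the vertical weld.
Polar moment about centroid: J = I_x + I_y = [285³/12 + 2×180×142.5²] + [285×50.23² + 2(180³/12 + 180×39.77²)] = 11500000 mm³.
Direct shear f_v = P/L_w = 359×10³ / 645 = 556.6 N/mm (vertical).
Torsion M = P·e = 359×10³ × 165 = 59235000 N·mm.
Critical point at (x, y) = (129.8, 142.5) from centroid. f_tx = M·y/J = 734 N/mm; f_ty = M·x/J = 668.4 N/mm.
Resultant f_max = √[f_tx² + (f_v + f_ty)²] = √[734² + (556.6 + 668.4)²] = 1428 N/mm.
Capacity per unit length: φr_n = 0.75 × 0.6 × 490 × (0.707 × 12) = 1871 N/mm.
1428 ≤ 1871 → adequate.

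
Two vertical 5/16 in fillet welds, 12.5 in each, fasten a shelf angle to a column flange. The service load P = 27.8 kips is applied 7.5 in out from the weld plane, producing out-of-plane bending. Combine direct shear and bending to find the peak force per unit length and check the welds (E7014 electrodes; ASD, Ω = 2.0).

E70XX → F_EXX = 70 ksi.
L_w = 2 × 12.5 = 25 in; section modulus (unit throat) S = 2 × L²/6 = 52.08 in².
Direct shear f_v = P/L_w = 27.8/25 = 1.112 kip/in.
Moment M = P × e = 27.8 × 7.5 = 208.5 kip·in; bending f_b = M/S = 4.003 kip/in.
f_max = √(f_v² + f_b²) = √(1.112² + 4.003²) = 4.155 kip/in.
r_n/Ω = (1/2.0) × 0.6 × 70 × (0.707 × 0.3125) = 4.64 kip/in → adequate.

f_max ≈ 4.15 kip/in; adequate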